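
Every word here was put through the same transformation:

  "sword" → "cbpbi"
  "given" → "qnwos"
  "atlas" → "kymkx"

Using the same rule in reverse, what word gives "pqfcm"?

flesh

The shifts repeat in a cycle of length 3: positions 0,1,… shift by +10, +5, +1, then the pattern repeats.
Decoding pqfcm: p−10=f, q−5=l, f−1=e, c−10=s, m−5=h.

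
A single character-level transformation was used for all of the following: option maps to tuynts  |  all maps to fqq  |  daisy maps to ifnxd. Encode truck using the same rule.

Compare letters: o→t is +5, p→u is +5, t→y is +5 — a constant shift. Each letter is shifted forward by 5 in the alphabet (a Caesar shift of +5).
For truck: t+5=y, r+5=w, u+5=z, c+5=h, k+5=p.

ywzhp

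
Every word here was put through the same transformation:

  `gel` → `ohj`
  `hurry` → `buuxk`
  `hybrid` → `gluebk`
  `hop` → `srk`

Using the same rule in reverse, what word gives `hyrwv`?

The output letters match the input read backwards, each shifted +3: gel reversed is leg. Read the word backwards and shift each letter +3.
Reversing it on hyrwv: shift back: h−3=e, y−3=v, r−3=o, w−3=t, v−3=s → evots; then reverse → stove.

stove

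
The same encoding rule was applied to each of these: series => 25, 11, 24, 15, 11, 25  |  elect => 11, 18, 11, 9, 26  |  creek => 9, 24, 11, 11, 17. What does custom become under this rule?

9, 27, 25, 26, 21, 19

s is letter #19 and maps to 25: an offset of 6. Letters become their 1-based position plus 6 (so a→7, b→8, …).
On custom: c=3→9, u=21→27, s=19→25, t=20→26, o=15→21, m=13→19.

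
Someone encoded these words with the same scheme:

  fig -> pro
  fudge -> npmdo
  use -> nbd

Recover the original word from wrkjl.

cabin

Two steps: reverse the string, then apply a Caesar shift of +9.
Decoding wrkjl: shift back: w−9=n, r−9=i, k−9=b, j−9=a, l−9=c → nibac; then reverse → cabin.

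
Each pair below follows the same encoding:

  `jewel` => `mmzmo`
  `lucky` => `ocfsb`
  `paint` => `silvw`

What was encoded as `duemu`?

amber

Shifts by position in jewel: pos 0: j→m (+3), pos 1: e→m (+8), pos 2: w→z (+3), pos 3: e→m (+8) — repeating every 2. A repeating key of period 2 is used — shifts +3, +8 over and over.
Decoding duemu: d−3=a, u−8=m, e−3=b, m−8=e, u−3=r.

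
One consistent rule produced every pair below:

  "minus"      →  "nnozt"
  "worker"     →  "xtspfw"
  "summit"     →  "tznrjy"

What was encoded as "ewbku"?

draft

A repeating key of period 2 is used — shifts +1, +5 over and over.
Undoing it on ewbku: e−1=d, w−5=r, b−1=a, k−5=f, u−1=t.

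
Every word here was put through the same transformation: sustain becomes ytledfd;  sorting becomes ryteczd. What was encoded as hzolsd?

shadow

The output letters match the input read backwards, each shifted +11: sustain reversed is niatsus. Two steps: reverse the string, then apply a Caesar shift of +11.
Reversing it on hzolsd: shift back: h−11=w, z−11=o, o−11=d, l−11=a, s−11=h, d−11=s → wodahs; then reverse → shadow.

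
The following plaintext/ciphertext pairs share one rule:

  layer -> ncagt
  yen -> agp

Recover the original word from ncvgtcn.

lateral

Compare letters: l→n is +2, a→c is +2, y→a is +2 — a constant shift. This is a Caesar cipher with shift 2.
Undoing it on ncvgtcn: n−2=l, c−2=a, v−2=t, g−2=e, t−2=r, c−2=a, n−2=l.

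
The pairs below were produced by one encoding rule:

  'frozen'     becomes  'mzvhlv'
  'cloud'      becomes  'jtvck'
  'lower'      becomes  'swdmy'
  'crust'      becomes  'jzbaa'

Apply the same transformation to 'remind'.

ymtqul

A repeating key of period 2 is used — shifts +7, +8 over and over.
On remind: r+7=y, e+8=m, m+7=t, i+8=q, n+7=u, d+8=l.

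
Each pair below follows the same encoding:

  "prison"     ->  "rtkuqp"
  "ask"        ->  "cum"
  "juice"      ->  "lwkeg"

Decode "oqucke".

mosaic

Compare letters: p→r is +2, r→t is +2, i→k is +2 — a constant shift. This is a Caesar cipher with shift 2.
Undoing it on oqucke: o−2=m, q−2=o, u−2=s, c−2=a, k−2=i, e−2=c.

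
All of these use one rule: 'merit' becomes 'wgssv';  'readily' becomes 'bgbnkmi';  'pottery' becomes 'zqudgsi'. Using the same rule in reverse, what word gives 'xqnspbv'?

nominal

It's a Vigenère-style cipher with numeric key [10,2,1]: position i shifts by key[i mod 3].
Reversing it on xqnspbv: x−10=n, q−2=o, n−1=m, s−10=i, p−2=n, b−1=a, v−10=l.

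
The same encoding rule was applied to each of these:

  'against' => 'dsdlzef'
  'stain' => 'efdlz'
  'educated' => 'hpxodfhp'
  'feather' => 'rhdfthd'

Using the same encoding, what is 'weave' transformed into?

The shift depends on letter class: consonant g→s is +12, but vowel a→d is +3. Two shifts are in play — +3 for a/e/i/o/u, +12 for every other letter.
For weave: w(cons)+12=i, e(vowel)+3=h, a(vowel)+3=d, v(cons)+12=h, e(vowel)+3=h.

ihdhh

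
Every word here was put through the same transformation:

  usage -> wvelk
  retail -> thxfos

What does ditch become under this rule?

In usage: u→w is +2, s→v is +3, a→e is +4, g→l is +5 — the shift increases by 1 each position. Letter i (0-indexed) is shifted by i+2, so successive shifts are 2, 3, 4, ….
Applying it to ditch: d+2=f, i+3=l, t+4=x, c+5=h, h+6=n.

flxhn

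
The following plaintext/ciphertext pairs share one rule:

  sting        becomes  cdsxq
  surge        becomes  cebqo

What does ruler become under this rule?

Compare letters: s→c is +10, t→d is +10, i→s is +10 — a constant shift. Every letter moves 10 places later in the alphabet, wrapping around z→a.
On ruler: r+10=b, u+10=e, l+10=v, e+10=o, r+10=b.

bevob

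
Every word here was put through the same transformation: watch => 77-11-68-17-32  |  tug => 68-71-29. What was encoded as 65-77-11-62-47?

swarm

w(#23)→77 and a(#1)→11: differences scale by 3, so n = 3·pos + 8. With a=1..z=26, the number is 3·pos + 8.
Reversing it on 65-77-11-62-47: 65→(65−8)÷3=19=s, 77→(77−8)÷3=23=w, 11→(11−8)÷3=1=a, 62→(62−8)÷3=18=r, 47→(47−8)÷3=13=m.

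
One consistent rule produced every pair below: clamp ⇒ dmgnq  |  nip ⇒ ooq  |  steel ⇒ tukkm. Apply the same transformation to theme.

The shift depends on letter class: consonant c→d is +1, but vowel a→g is +6. The rule splits by letter class: vowels +6, consonants +1.
On theme: t(cons)+1=u, h(cons)+1=i, e(vowel)+6=k, m(cons)+1=n, e(vowel)+6=k.

uiknk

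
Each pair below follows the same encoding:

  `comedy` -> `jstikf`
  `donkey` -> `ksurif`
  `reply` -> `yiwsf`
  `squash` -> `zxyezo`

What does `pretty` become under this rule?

Vowels shift forward by 4 and consonants shift forward by 7.
For pretty: p(cons)+7=w, r(cons)+7=y, e(vowel)+4=i, t(cons)+7=a, t(cons)+7=a, y(cons)+7=f.

wyiaaf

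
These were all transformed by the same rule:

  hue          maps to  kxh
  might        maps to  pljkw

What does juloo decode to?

grill

Compare letters: h→k is +3, u→x is +3, e→h is +3 — a constant shift. This is a Caesar cipher with shift 3.
Decoding juloo: j−3=g, u−3=r, l−3=i, o−3=l, o−3=l.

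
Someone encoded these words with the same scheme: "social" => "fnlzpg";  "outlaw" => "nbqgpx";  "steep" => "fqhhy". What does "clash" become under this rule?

s(18)→f(5) and o(14)→n(13) fit y≡11x+15 (mod 26); the inverse of 11 mod 26 is 19. Each letter's alphabet position (a=0..z=25) is mapped through 11·x+15 mod 26 — an affine cipher.
Applying it to clash: c(2)→11·2+15≡11=l; l(11)→11·11+15≡6=g; a(0)→11·0+15≡15=p; s(18)→11·18+15≡5=f; h(7)→11·7+15≡14=o (all mod 26).

lgpfo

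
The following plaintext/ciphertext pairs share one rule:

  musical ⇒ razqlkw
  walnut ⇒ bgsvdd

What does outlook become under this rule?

taatxyv

The shift increases by 1 at each position, starting from +5: 5, 6, 7, ….
For outlook: o+5=t, u+6=a, t+7=a, l+8=t, o+9=x, o+10=y, k+11=v.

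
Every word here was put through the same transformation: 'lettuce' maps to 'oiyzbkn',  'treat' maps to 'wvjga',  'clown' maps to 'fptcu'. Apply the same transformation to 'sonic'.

vssoj

Each letter shifts forward by (position + 3), i.e. 3, 4, 5, … — the shift grows by one for each successive letter.
Applying it to sonic: s+3=v, o+4=s, n+5=s, i+6=o, c+7=j.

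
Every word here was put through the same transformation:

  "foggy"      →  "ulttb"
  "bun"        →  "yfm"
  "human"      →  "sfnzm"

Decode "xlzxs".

This is the alphabet-reversal cipher (Atbash): a becomes z, b becomes y, etc.
Reversing it on xlzxs: x↔c, l↔o, z↔a, x↔c, s↔h.

coach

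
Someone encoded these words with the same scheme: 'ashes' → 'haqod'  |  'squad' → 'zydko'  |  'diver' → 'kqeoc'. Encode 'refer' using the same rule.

ymooc

In ashes: a→h is +7, s→a is +8, h→q is +9, e→o is +10 — the shift increases by 1 each position. The shift increases by 1 at each position, starting from +7: 7, 8, 9, ….
Applying it to refer: r+7=y, e+8=m, f+9=o, e+10=o, r+11=c.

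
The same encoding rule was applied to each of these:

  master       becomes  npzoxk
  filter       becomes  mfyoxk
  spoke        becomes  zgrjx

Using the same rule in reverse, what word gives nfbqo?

m(12)→n(13) and a(0)→p(15) fit y≡15x+15 (mod 26); the inverse of 15 mod 26 is 7. Each letter's alphabet position (a=0..z=25) is mapped through 15·x+15 mod 26 — an affine cipher.
Decoding nfbqo: n(13)→7·(13−15)≡12=m; f(5)→7·(5−15)≡8=i; b(1)→7·(1−15)≡6=g; q(16)→7·(16−15)≡7=h; o(14)→7·(14−15)≡19=t (all mod 26).

might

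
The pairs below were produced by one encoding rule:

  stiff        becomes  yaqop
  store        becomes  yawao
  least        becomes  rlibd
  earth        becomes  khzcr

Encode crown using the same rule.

iywfx

In stiff: s→y is +6, t→a is +7, i→q is +8, f→o is +9 — the shift increases by 1 each position. Letter i (0-indexed) is shifted by i+6, so successive shifts are 6, 7, 8, ….
Applying it to crown: c+6=i, r+7=y, o+8=w, w+9=f, n+10=x.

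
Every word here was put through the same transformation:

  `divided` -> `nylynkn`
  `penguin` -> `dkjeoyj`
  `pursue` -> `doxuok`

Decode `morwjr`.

d(3)→n(13) and i(8)→y(24) fit y≡23x+22 (mod 26); the inverse of 23 mod 26 is 17. Treating letters as 0–25, the rule is x ↦ 23x + 22 (mod 26).
Decoding morwjr: m(12)→17·(12−22)≡12=m; o(14)→17·(14−22)≡20=u; r(17)→17·(17−22)≡19=t; w(22)→17·(22−22)≡0=a; j(9)→17·(9−22)≡13=n; r(17)→17·(17−22)≡19=t (all mod 26).

mutant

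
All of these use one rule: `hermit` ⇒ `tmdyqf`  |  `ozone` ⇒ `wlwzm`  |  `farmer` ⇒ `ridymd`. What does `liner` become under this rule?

xqzmd

Two shifts are in play — +8 for a/e/i/o/u, +12 for every other letter.
On liner: l(cons)+12=x, i(vowel)+8=q, n(cons)+12=z, e(vowel)+8=m, r(cons)+12=d.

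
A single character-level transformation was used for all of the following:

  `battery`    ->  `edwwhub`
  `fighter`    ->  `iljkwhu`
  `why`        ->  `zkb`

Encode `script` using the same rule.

Compare letters: b→e is +3, a→d is +3, t→w is +3 — a constant shift. It's a constant shift of +3 (ROT3).
On script: s+3=v, c+3=f, r+3=u, i+3=l, p+3=s, t+3=w.

vfulsw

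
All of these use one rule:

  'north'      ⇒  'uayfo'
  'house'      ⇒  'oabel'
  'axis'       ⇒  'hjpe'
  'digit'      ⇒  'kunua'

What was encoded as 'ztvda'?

Shifts by position in north: pos 0: n→u (+7), pos 1: o→a (+12), pos 2: r→y (+7), pos 3: t→f (+12) — repeating every 2. It's a Vigenère-style cipher with numeric key [7,12]: position i shifts by key[i mod 2].
Decoding ztvda: z−7=s, t−12=h, v−7=o, d−12=r, a−7=t.

short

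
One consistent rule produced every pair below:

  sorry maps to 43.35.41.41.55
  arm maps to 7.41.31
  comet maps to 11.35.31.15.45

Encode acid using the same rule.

7.11.23.13

s(#19)→43 and o(#15)→35: differences scale by 2, so n = 2·pos + 5. The formula is n = 2×(alphabet index, a=1) + 5.
On acid: a=1→7, c=3→11, i=9→23, d=4→13.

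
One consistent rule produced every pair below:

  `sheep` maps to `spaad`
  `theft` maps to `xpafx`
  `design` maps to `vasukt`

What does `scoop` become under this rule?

Treating letters as 0–25, the rule is x ↦ 5x + 6 (mod 26).
For scoop: s(18)→5·18+6≡18=s; c(2)→5·2+6≡16=q; o(14)→5·14+6≡24=y; o(14)→5·14+6≡24=y; p(15)→5·15+6≡3=d (all mod 26).

sqyyd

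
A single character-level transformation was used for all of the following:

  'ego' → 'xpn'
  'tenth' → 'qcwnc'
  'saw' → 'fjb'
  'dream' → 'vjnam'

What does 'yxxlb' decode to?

The output letters match the input read backwards, each shifted +9: ego reversed is oge. The word is reversed, then every letter is shifted forward by 9.
Reversing it on yxxlb: shift back: y−9=p, x−9=o, x−9=o, l−9=c, b−9=s → poocs; then reverse → scoop.

scoop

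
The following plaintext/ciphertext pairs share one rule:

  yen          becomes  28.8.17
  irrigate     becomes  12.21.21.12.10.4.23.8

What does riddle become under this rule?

21.12.7.7.15.8

y is letter #25 and maps to 28: an offset of 3. Letters become their 1-based position plus 3 (so a→4, b→5, …).
For riddle: r=18→21, i=9→12, d=4→7, d=4→7, l=12→15, e=5→8.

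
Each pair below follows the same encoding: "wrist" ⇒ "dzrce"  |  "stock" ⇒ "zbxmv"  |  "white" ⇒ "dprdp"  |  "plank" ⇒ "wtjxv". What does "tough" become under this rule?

The shift increases by 1 at each position, starting from +7: 7, 8, 9, ….
For tough: t+7=a, o+8=w, u+9=d, g+10=q, h+11=s.

awdqs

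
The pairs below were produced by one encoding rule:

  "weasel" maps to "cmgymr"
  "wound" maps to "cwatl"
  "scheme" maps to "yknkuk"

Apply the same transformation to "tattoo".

Shifts by position in weasel: pos 0: w→c (+6), pos 1: e→m (+8), pos 2: a→g (+6), pos 3: s→y (+6), pos 4: e→m (+8), pos 5: l→r (+6) — repeating every 3. A repeating key of period 3 is used — shifts +6, +8, +6 over and over.
Applying it to tattoo: t+6=z, a+8=i, t+6=z, t+6=z, o+8=w, o+6=u.

zizzwu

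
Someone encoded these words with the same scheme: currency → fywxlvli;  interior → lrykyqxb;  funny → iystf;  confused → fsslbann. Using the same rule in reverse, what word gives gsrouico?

In currency: c→f is +3, u→y is +4, r→w is +5, r→x is +6 — the shift increases by 1 each position. The shift increases by 1 at each position, starting from +3: 3, 4, 5, ….
Decoding gsrouico: g−3=d, s−4=o, r−5=m, o−6=i, u−7=n, i−8=a, c−9=t, o−10=e.

dominate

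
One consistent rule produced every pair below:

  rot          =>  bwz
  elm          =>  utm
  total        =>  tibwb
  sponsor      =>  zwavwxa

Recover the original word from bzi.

art

The output letters match the input read backwards, each shifted +8: rot reversed is tor. Read the word backwards and shift each letter +8.
Decoding bzi: shift back: b−8=t, z−8=r, i−8=a → tra; then reverse → art.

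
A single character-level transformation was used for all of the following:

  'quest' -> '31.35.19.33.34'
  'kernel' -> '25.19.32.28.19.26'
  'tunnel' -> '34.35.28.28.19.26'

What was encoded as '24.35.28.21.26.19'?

jungle

Letters become their 1-based position plus 14 (so a→15, b→16, …).
Decoding 24.35.28.21.26.19: 24→(24−14)÷1=10=j, 35→(35−14)÷1=21=u, 28→(28−14)÷1=14=n, 21→(21−14)÷1=7=g, 26→(26−14)÷1=12=l, 19→(19−14)÷1=5=e.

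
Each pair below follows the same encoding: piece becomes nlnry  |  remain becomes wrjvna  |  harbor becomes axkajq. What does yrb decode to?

Read the word backwards and shift each letter +9.
Undoing it on yrb: shift back: y−9=p, r−9=i, b−9=s → pis; then reverse → sip.

sip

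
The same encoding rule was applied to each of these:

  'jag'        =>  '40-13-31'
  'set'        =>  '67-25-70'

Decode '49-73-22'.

Each letter becomes 3×(its alphabet position, a=1..z=26) + 10.
Decoding 49-73-22: 49→(49−10)÷3=13=m, 73→(73−10)÷3=21=u, 22→(22−10)÷3=4=d.

mud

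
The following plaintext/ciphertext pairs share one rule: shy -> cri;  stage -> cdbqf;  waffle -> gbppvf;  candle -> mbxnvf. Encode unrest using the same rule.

vxbfcd

The shift depends on letter class: consonant s→c is +10, but vowel a→b is +1. The rule splits by letter class: vowels +1, consonants +10.
On unrest: u(vowel)+1=v, n(cons)+10=x, r(cons)+10=b, e(vowel)+1=f, s(cons)+10=c, t(cons)+10=d.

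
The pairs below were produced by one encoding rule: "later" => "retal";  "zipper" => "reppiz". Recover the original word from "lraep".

The output letters match the input read backwards: later reversed is retal. The word is simply reversed.
Undoing it on lraep: then reverse → pearl.

pearl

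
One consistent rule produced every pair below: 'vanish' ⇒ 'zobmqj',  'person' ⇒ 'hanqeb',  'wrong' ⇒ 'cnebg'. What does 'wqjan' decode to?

Each letter's alphabet position (a=0..z=25) is mapped through 3·x+14 mod 26 — an affine cipher.
Reversing it on wqjan: w(22)→9·(22−14)≡20=u; q(16)→9·(16−14)≡18=s; j(9)→9·(9−14)≡7=h; a(0)→9·(0−14)≡4=e; n(13)→9·(13−14)≡17=r (all mod 26).

usher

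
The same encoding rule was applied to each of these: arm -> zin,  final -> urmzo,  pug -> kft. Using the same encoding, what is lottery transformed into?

Each pair mirrors across the alphabet (a↔z, r↔i, m↔n): positions sum to 25. This is the alphabet-reversal cipher (Atbash): a becomes z, b becomes y, etc.
On lottery: l↔o, o↔l, t↔g, t↔g, e↔v, r↔i, y↔b.

olggvib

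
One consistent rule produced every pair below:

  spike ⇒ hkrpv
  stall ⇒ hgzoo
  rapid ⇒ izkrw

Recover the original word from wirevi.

This is the alphabet-reversal cipher (Atbash): a becomes z, b becomes y, etc.
Decoding wirevi: w↔d, i↔r, r↔i, e↔v, v↔e, i↔r.

driver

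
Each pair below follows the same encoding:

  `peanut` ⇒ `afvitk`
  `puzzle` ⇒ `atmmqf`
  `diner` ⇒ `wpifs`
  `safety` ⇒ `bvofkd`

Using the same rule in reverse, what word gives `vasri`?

Treating letters as 0–25, the rule is x ↦ 9x + 21 (mod 26).
Decoding vasri: v(21)→3·(21−21)≡0=a; a(0)→3·(0−21)≡15=p; s(18)→3·(18−21)≡17=r; r(17)→3·(17−21)≡14=o; i(8)→3·(8−21)≡13=n (all mod 26).

apron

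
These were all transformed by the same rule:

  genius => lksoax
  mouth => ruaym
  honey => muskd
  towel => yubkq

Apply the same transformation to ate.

The shift depends on letter class: consonant g→l is +5, but vowel e→k is +6. Two shifts are in play — +6 for a/e/i/o/u, +5 for every other letter.
For ate: a(vowel)+6=g, t(cons)+5=y, e(vowel)+6=k.

gyk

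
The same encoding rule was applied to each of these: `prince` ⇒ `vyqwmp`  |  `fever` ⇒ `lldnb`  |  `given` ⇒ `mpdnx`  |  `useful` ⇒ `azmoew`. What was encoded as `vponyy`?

Letter i (0-indexed) is shifted by i+6, so successive shifts are 6, 7, 8, ….
Reversing it on vponyy: v−6=p, p−7=i, o−8=g, n−9=e, y−10=o, y−11=n.

pigeon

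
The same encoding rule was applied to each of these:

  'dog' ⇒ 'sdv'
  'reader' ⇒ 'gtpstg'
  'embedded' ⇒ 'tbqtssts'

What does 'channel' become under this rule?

Compare letters: d→s is +15, o→d is +15, g→v is +15 — a constant shift. Each letter is shifted forward by 15 in the alphabet (a Caesar shift of +15).
On channel: c+15=r, h+15=w, a+15=p, n+15=c, n+15=c, e+15=t, l+15=a.

rwpccta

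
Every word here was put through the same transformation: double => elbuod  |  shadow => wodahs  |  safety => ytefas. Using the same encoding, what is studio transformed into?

The word is simply reversed.
For studio: reverse → oiduts.

oiduts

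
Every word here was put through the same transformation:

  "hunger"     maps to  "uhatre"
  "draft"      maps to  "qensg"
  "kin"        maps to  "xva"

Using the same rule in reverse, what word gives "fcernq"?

spread

Compare letters: h→u is +13, u→h is +13, n→a is +13 — a constant shift. It's a constant shift of +13 (ROT13).
Undoing it on fcernq: f−13=s, c−13=p, e−13=r, r−13=e, n−13=a, q−13=d.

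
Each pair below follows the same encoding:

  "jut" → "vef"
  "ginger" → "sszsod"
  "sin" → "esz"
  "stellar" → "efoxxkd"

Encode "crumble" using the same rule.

odeynxo

The shift depends on letter class: consonant j→v is +12, but vowel u→e is +10. Two shifts are in play — +10 for a/e/i/o/u, +12 for every other letter.
On crumble: c(cons)+12=o, r(cons)+12=d, u(vowel)+10=e, m(cons)+12=y, b(cons)+12=n, l(cons)+12=x, e(vowel)+10=o.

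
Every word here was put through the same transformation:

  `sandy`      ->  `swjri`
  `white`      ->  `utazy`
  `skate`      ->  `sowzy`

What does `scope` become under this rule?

skqxy

s(18)→s(18) and a(0)→w(22) fit y≡7x+22 (mod 26); the inverse of 7 mod 26 is 15. Treating letters as 0–25, the rule is x ↦ 7x + 22 (mod 26).
Applying it to scope: s(18)→7·18+22≡18=s; c(2)→7·2+22≡10=k; o(14)→7·14+22≡16=q; p(15)→7·15+22≡23=x; e(4)→7·4+22≡24=y (all mod 26).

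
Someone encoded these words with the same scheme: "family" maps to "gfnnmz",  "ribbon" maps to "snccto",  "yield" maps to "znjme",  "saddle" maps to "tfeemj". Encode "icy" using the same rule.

The rule splits by letter class: vowels +5, consonants +1.
Applying it to icy: i(vowel)+5=n, c(cons)+1=d, y(cons)+1=z.

ndz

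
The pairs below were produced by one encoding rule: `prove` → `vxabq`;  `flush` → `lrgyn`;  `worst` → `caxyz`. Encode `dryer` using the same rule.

The shift depends on letter class: consonant p→v is +6, but vowel o→a is +12. Two shifts are in play — +12 for a/e/i/o/u, +6 for every other letter.
On dryer: d(cons)+6=j, r(cons)+6=x, y(cons)+6=e, e(vowel)+12=q, r(cons)+6=x.

jxeqx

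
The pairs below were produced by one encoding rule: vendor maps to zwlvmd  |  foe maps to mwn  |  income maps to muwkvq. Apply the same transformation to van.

The output letters match the input read backwards, each shifted +8: vendor reversed is rodnev. Two steps: reverse the string, then apply a Caesar shift of +8.
On van: reverse → nav; then shift: n+8=v, a+8=i, v+8=d.

vid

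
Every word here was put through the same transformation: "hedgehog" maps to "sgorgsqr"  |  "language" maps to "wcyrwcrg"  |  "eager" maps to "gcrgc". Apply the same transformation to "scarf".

dnccq

The shift depends on letter class: consonant h→s is +11, but vowel e→g is +2. Two shifts are in play — +2 for a/e/i/o/u, +11 for every other letter.
For scarf: s(cons)+11=d, c(cons)+11=n, a(vowel)+2=c, r(cons)+11=c, f(cons)+11=q.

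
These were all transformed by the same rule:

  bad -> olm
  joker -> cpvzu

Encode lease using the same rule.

pdlpw

The output letters match the input read backwards, each shifted +11: bad reversed is dab. Read the word backwards and shift each letter +11.
On lease: reverse → esael; then shift: e+11=p, s+11=d, a+11=l, e+11=p, l+11=w.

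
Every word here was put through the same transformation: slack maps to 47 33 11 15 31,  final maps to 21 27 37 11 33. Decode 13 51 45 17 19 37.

burden

With a=1..z=26, the number is 2·pos + 9.
Undoing it on 13 51 45 17 19 37: 13→(13−9)÷2=2=b, 51→(51−9)÷2=21=u, 45→(45−9)÷2=18=r, 17→(17−9)÷2=4=d, 19→(19−9)÷2=5=e, 37→(37−9)÷2=14=n.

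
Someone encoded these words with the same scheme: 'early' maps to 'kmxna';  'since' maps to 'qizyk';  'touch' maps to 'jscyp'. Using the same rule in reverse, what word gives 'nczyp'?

e(4)→k(10) and a(0)→m(12) fit y≡19x+12 (mod 26); the inverse of 19 mod 26 is 11. Treating letters as 0–25, the rule is x ↦ 19x + 12 (mod 26).
Undoing it on nczyp: n(13)→11·(13−12)≡11=l; c(2)→11·(2−12)≡20=u; z(25)→11·(25−12)≡13=n; y(24)→11·(24−12)≡2=c; p(15)→11·(15−12)≡7=h (all mod 26).

lunch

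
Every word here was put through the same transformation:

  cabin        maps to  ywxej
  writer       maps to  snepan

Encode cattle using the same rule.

ywppha

Each letter is shifted forward by 22 in the alphabet (a Caesar shift of +22).
Applying it to cattle: c+22=y, a+22=w, t+22=p, t+22=p, l+22=h, e+22=a.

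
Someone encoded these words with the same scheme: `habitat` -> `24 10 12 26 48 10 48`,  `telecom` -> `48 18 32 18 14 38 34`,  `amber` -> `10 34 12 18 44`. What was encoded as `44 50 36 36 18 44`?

runner

h(#8)→24 and a(#1)→10: differences scale by 2, so n = 2·pos + 8. Each letter becomes 2×(its alphabet position, a=1..z=26) + 8.
Decoding 44 50 36 36 18 44: 44→(44−8)÷2=18=r, 50→(50−8)÷2=21=u, 36→(36−8)÷2=14=n, 36→(36−8)÷2=14=n, 18→(18−8)÷2=5=e, 44→(44−8)÷2=18=r.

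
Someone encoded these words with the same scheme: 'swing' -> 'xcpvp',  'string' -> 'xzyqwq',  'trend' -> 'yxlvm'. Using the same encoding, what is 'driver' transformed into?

The shift increases by 1 at each position, starting from +5: 5, 6, 7, ….
On driver: d+5=i, r+6=x, i+7=p, v+8=d, e+9=n, r+10=b.

ixpdnb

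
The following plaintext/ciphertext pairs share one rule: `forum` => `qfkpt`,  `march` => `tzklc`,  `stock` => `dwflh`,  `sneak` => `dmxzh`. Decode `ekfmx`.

f(5)→q(16) and o(14)→f(5) fit y≡19x+25 (mod 26); the inverse of 19 mod 26 is 11. This is an affine cipher: with a=0,…,z=25, each position x becomes (19x+25) mod 26.
Reversing it on ekfmx: e(4)→11·(4−25)≡3=d; k(10)→11·(10−25)≡17=r; f(5)→11·(5−25)≡14=o; m(12)→11·(12−25)≡13=n; x(23)→11·(23−25)≡4=e (all mod 26).

drone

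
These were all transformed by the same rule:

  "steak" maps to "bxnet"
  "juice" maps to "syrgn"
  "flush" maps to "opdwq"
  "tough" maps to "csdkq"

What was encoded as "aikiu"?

It's a Vigenère-style cipher with numeric key [9,4]: position i shifts by key[i mod 2].
Undoing it on aikiu: a−9=r, i−4=e, k−9=b, i−4=e, u−9=l.

rebel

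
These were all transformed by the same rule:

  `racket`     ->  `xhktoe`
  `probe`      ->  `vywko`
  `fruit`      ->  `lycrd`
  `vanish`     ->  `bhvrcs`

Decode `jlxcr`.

depth

The shift increases by 1 at each position, starting from +6: 6, 7, 8, ….
Decoding jlxcr: j−6=d, l−7=e, x−8=p, c−9=t, r−10=h.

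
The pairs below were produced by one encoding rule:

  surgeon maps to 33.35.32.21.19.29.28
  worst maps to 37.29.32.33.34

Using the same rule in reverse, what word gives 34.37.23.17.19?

twice

s is letter #19 and maps to 33: an offset of 14. The number is (letter's place in the alphabet, a=1) + 14.
Undoing it on 34.37.23.17.19: 34→(34−14)÷1=20=t, 37→(37−14)÷1=23=w, 23→(23−14)÷1=9=i, 17→(17−14)÷1=3=c, 19→(19−14)÷1=5=e.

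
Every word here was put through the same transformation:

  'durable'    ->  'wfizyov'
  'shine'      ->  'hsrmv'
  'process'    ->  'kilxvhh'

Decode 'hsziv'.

Each pair mirrors across the alphabet (d↔w, u↔f, r↔i): positions sum to 25. Letters are reflected about the middle of the alphabet (position → 25−position): Atbash.
Undoing it on hsziv: h↔s, s↔h, z↔a, i↔r, v↔e.

share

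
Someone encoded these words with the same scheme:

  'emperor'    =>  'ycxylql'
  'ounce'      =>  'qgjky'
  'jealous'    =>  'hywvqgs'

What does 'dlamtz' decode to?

This is an affine cipher: with a=0,…,z=25, each position x becomes (7x+22) mod 26.
Decoding dlamtz: d(3)→15·(3−22)≡1=b; l(11)→15·(11−22)≡17=r; a(0)→15·(0−22)≡8=i; m(12)→15·(12−22)≡6=g; t(19)→15·(19−22)≡7=h; z(25)→15·(25−22)≡19=t (all mod 26).

bright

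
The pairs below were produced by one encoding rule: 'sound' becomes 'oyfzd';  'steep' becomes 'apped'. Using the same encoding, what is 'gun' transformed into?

yfr

Two steps: reverse the string, then apply a Caesar shift of +11.
For gun: reverse → nug; then shift: n+11=y, u+11=f, g+11=r.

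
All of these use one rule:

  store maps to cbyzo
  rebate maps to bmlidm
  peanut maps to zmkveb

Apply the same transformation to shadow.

Shifts by position in store: pos 0: s→c (+10), pos 1: t→b (+8), pos 2: o→y (+10), pos 3: r→z (+8) — repeating every 2. A repeating key of period 2 is used — shifts +10, +8 over and over.
On shadow: s+10=c, h+8=p, a+10=k, d+8=l, o+10=y, w+8=e.

cpklye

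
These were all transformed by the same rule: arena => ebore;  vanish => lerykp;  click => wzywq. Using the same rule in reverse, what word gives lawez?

a(0)→e(4) and r(17)→b(1) fit y≡9x+4 (mod 26); the inverse of 9 mod 26 is 3. Each letter's alphabet position (a=0..z=25) is mapped through 9·x+4 mod 26 — an affine cipher.
Decoding lawez: l(11)→3·(11−4)≡21=v; a(0)→3·(0−4)≡14=o; w(22)→3·(22−4)≡2=c; e(4)→3·(4−4)≡0=a; z(25)→3·(25−4)≡11=l (all mod 26).

vocal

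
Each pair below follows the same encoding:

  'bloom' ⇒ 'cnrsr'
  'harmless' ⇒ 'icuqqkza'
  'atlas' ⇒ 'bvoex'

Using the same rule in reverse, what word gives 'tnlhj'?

slide

In bloom: b→c is +1, l→n is +2, o→r is +3, o→s is +4 — the shift increases by 1 each position. Each letter shifts forward by (position + 1), i.e. 1, 2, 3, … — the shift grows by one for each successive letter.
Decoding tnlhj: t−1=s, n−2=l, l−3=i, h−4=d, j−5=e.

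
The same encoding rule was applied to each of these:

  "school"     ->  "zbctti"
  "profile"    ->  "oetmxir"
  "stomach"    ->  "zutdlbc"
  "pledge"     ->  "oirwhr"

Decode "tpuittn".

outlook

This is an affine cipher: with a=0,…,z=25, each position x becomes (21x+11) mod 26.
Decoding tpuittn: t(19)→5·(19−11)≡14=o; p(15)→5·(15−11)≡20=u; u(20)→5·(20−11)≡19=t; i(8)→5·(8−11)≡11=l; t(19)→5·(19−11)≡14=o; t(19)→5·(19−11)≡14=o; n(13)→5·(13−11)≡10=k (all mod 26).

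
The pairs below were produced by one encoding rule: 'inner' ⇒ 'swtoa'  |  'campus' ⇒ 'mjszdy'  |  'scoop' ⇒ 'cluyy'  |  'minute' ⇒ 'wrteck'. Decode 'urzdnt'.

Shifts by position in inner: pos 0: i→s (+10), pos 1: n→w (+9), pos 2: n→t (+6), pos 3: e→o (+10), pos 4: r→a (+9) — repeating every 3. It's a Vigenère-style cipher with numeric key [10,9,6]: position i shifts by key[i mod 3].
Decoding urzdnt: u−10=k, r−9=i, z−6=t, d−10=t, n−9=e, t−6=n.

kitten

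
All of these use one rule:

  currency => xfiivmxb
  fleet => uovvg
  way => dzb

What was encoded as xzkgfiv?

capture

Each pair mirrors across the alphabet (c↔x, u↔f, r↔i): positions sum to 25. Letters are reflected about the middle of the alphabet (position → 25−position): Atbash.
Reversing it on xzkgfiv: x↔c, z↔a, k↔p, g↔t, f↔u, i↔r, v↔e.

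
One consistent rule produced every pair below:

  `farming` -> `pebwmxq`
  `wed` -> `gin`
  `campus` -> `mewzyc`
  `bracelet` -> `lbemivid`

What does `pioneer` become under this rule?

zmsxiib

The shift depends on letter class: consonant f→p is +10, but vowel a→e is +4. The rule splits by letter class: vowels +4, consonants +10.
On pioneer: p(cons)+10=z, i(vowel)+4=m, o(vowel)+4=s, n(cons)+10=x, e(vowel)+4=i, e(vowel)+4=i, r(cons)+10=b.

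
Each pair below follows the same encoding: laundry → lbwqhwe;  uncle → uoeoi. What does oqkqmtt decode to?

Letter i (0-indexed) is shifted by i+0, so successive shifts are 0, 1, 2, ….
Reversing it on oqkqmtt: o−0=o, q−1=p, k−2=i, q−3=n, m−4=i, t−5=o, t−6=n.

opinion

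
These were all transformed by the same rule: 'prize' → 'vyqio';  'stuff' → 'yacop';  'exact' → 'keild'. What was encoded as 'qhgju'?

In prize: p→v is +6, r→y is +7, i→q is +8, z→i is +9 — the shift increases by 1 each position. Letter i (0-indexed) is shifted by i+6, so successive shifts are 6, 7, 8, ….
Undoing it on qhgju: q−6=k, h−7=a, g−8=y, j−9=a, u−10=k.

kayak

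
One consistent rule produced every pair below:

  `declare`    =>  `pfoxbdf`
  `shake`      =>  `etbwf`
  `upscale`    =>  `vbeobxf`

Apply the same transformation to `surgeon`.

The shift depends on letter class: consonant d→p is +12, but vowel e→f is +1. Vowels shift forward by 1 and consonants shift forward by 12.
For surgeon: s(cons)+12=e, u(vowel)+1=v, r(cons)+12=d, g(cons)+12=s, e(vowel)+1=f, o(vowel)+1=p, n(cons)+12=z.

evdsfpz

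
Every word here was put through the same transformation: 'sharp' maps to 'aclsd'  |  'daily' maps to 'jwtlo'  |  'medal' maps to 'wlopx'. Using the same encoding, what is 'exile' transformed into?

pwtip

The output letters match the input read backwards, each shifted +11: sharp reversed is prahs. Two steps: reverse the string, then apply a Caesar shift of +11.
On exile: reverse → elixe; then shift: e+11=p, l+11=w, i+11=t, x+11=i, e+11=p.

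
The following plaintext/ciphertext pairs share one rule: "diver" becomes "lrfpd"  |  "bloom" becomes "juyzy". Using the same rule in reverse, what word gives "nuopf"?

fleet

In diver: d→l is +8, i→r is +9, v→f is +10, e→p is +11 — the shift increases by 1 each position. Each letter shifts forward by (position + 8), i.e. 8, 9, 10, … — the shift grows by one for each successive letter.
Undoing it on nuopf: n−8=f, u−9=l, o−10=e, p−11=e, f−12=t.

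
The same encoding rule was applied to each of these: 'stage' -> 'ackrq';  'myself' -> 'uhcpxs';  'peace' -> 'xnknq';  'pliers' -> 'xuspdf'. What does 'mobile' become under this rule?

In stage: s→a is +8, t→c is +9, a→k is +10, g→r is +11 — the shift increases by 1 each position. The shift increases by 1 at each position, starting from +8: 8, 9, 10, ….
On mobile: m+8=u, o+9=x, b+10=l, i+11=t, l+12=x, e+13=r.

uxltxr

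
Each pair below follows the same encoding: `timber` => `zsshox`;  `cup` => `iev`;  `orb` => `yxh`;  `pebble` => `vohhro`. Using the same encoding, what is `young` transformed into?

The rule splits by letter class: vowels +10, consonants +6.
On young: y(cons)+6=e, o(vowel)+10=y, u(vowel)+10=e, n(cons)+6=t, g(cons)+6=m.

eyetm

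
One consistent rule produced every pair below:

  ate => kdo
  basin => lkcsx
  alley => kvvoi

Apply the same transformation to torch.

dybmr

Compare letters: a→k is +10, t→d is +10, e→o is +10 — a constant shift. Each letter is shifted forward by 10 in the alphabet (a Caesar shift of +10).
On torch: t+10=d, o+10=y, r+10=b, c+10=m, h+10=r.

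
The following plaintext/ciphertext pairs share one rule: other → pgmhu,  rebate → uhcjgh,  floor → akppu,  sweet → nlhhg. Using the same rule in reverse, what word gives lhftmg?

o(14)→p(15) and t(19)→g(6) fit y≡19x+9 (mod 26); the inverse of 19 mod 26 is 11. This is an affine cipher: with a=0,…,z=25, each position x becomes (19x+9) mod 26.
Reversing it on lhftmg: l(11)→11·(11−9)≡22=w; h(7)→11·(7−9)≡4=e; f(5)→11·(5−9)≡8=i; t(19)→11·(19−9)≡6=g; m(12)→11·(12−9)≡7=h; g(6)→11·(6−9)≡19=t (all mod 26).

weight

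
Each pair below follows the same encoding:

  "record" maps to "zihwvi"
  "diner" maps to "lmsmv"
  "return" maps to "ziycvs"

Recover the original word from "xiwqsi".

period

Shifts by position in record: pos 0: r→z (+8), pos 1: e→i (+4), pos 2: c→h (+5), pos 3: o→w (+8), pos 4: r→v (+4), pos 5: d→i (+5) — repeating every 3. The shifts repeat in a cycle of length 3: positions 0,1,… shift by +8, +4, +5, then the pattern repeats.
Undoing it on xiwqsi: x−8=p, i−4=e, w−5=r, q−8=i, s−4=o, i−5=d.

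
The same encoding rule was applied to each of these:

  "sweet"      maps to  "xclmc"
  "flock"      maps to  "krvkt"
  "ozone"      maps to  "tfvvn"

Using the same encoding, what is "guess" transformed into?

lalab

In sweet: s→x is +5, w→c is +6, e→l is +7, e→m is +8 — the shift increases by 1 each position. Each letter shifts forward by (position + 5), i.e. 5, 6, 7, … — the shift grows by one for each successive letter.
Applying it to guess: g+5=l, u+6=a, e+7=l, s+8=a, s+9=b.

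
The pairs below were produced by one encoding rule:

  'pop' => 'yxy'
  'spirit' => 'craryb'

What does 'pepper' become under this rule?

anyyny

The output letters match the input read backwards, each shifted +9: pop reversed is pop. Two steps: reverse the string, then apply a Caesar shift of +9.
For pepper: reverse → reppep; then shift: r+9=a, e+9=n, p+9=y, p+9=y, e+9=n, p+9=y.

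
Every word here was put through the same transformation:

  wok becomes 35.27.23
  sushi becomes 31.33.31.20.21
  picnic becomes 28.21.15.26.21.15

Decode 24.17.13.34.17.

Each letter is replaced by its alphabet position (a=1..z=26) + 12.
Reversing it on 24.17.13.34.17: 24→(24−12)÷1=12=l, 17→(17−12)÷1=5=e, 13→(13−12)÷1=1=a, 34→(34−12)÷1=22=v, 17→(17−12)÷1=5=e.

leave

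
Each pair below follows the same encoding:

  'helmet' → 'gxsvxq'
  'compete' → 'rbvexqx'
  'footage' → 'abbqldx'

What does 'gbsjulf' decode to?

h(7)→g(6) and e(4)→x(23) fit y≡3x+11 (mod 26); the inverse of 3 mod 26 is 9. Each letter's alphabet position (a=0..z=25) is mapped through 3·x+11 mod 26 — an affine cipher.
Reversing it on gbsjulf: g(6)→9·(6−11)≡7=h; b(1)→9·(1−11)≡14=o; s(18)→9·(18−11)≡11=l; j(9)→9·(9−11)≡8=i; u(20)→9·(20−11)≡3=d; l(11)→9·(11−11)≡0=a; f(5)→9·(5−11)≡24=y (all mod 26).

holiday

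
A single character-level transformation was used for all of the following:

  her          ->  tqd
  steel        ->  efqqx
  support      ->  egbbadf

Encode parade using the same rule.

Compare letters: h→t is +12, e→q is +12, r→d is +12 — a constant shift. It's a constant shift of +12 (ROT12).
On parade: p+12=b, a+12=m, r+12=d, a+12=m, d+12=p, e+12=q.

bmdmpq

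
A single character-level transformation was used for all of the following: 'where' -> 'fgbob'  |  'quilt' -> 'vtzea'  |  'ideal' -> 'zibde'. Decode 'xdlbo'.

maker

w(22)→f(5) and h(7)→g(6) fit y≡19x+3 (mod 26); the inverse of 19 mod 26 is 11. This is an affine cipher: with a=0,…,z=25, each position x becomes (19x+3) mod 26.
Decoding xdlbo: x(23)→11·(23−3)≡12=m; d(3)→11·(3−3)≡0=a; l(11)→11·(11−3)≡10=k; b(1)→11·(1−3)≡4=e; o(14)→11·(14−3)≡17=r (all mod 26).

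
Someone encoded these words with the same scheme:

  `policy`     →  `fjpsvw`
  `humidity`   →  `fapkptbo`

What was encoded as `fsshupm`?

The output letters match the input read backwards, each shifted +7: policy reversed is ycilop. Two steps: reverse the string, then apply a Caesar shift of +7.
Decoding fsshupm: shift back: f−7=y, s−7=l, s−7=l, h−7=a, u−7=n, p−7=i, m−7=f → yllanif; then reverse → finally.

finally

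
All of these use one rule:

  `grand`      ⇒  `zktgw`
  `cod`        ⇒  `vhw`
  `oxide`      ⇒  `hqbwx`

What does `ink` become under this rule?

bgd

It's a constant shift of +19 (ROT19).
For ink: i+19=b, n+19=g, k+19=d.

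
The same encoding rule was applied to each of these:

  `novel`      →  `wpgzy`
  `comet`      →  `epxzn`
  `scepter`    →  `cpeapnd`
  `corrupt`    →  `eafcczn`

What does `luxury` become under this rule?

Two steps: reverse the string, then apply a Caesar shift of +11.
On luxury: reverse → yruxul; then shift: y+11=j, r+11=c, u+11=f, x+11=i, u+11=f, l+11=w.

jcfifw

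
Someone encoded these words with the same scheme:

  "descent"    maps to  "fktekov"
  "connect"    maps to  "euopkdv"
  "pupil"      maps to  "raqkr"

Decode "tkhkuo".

region

Shifts by position in descent: pos 0: d→f (+2), pos 1: e→k (+6), pos 2: s→t (+1), pos 3: c→e (+2), pos 4: e→k (+6), pos 5: n→o (+1) — repeating every 3. A repeating key of period 3 is used — shifts +2, +6, +1 over and over.
Undoing it on tkhkuo: t−2=r, k−6=e, h−1=g, k−2=i, u−6=o, o−1=n.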